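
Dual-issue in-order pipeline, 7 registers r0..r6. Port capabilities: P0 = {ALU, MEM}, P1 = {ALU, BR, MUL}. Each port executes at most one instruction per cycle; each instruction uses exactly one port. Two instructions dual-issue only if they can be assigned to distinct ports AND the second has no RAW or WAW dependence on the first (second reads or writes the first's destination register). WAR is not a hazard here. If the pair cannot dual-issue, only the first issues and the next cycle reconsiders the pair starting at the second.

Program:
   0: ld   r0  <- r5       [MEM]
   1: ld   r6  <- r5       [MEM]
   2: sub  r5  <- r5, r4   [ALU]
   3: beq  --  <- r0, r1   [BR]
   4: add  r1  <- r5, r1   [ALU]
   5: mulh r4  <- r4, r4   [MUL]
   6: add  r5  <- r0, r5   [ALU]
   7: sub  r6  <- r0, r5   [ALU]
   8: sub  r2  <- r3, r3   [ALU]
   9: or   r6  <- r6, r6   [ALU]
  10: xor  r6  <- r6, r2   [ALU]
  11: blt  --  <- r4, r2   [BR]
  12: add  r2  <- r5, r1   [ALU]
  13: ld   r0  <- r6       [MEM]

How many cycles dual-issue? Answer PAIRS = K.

PAIRS = 6

t=0 i0:ld ; no-port MEM/MEM
t=1 i1+i2:ld sub ; dual
t=2 i3+i4:beq add ; dual
t=3 i5+i6:mulh add ; dual
t=4 i7+i8:sub sub ; dual
t=5 i9:or ; RAW+WAW r6
t=6 i10+i11:xor blt ; dual
t=7 i12+i13:add ld ; dual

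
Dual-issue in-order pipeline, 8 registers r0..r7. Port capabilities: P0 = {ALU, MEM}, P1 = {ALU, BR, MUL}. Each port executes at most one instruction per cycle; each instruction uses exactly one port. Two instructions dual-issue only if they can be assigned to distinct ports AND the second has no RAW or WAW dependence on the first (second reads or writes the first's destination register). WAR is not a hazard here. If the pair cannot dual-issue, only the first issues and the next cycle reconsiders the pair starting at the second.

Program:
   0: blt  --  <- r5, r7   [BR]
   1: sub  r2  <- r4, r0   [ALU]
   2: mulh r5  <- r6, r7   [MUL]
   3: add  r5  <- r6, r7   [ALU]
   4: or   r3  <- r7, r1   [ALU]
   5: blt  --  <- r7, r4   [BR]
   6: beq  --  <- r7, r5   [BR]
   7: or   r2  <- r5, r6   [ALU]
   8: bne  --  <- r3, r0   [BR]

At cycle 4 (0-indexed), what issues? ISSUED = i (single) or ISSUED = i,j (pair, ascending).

ISSUED = 6,7

  cy0 -> i0&i1 (blt.BR/sub.ALU) 2-wide
  cy1 -> i2 (mulh.MUL) WAW r5
  cy2 -> i3&i4 (add.ALU/or.ALU) 2-wide
  cy3 -> i5 (blt.BR) no-port BR/BR
  cy4 -> i6&i7 (beq.BR/or.ALU) 2-wide
  cy5 -> i8 (bne.BR) tail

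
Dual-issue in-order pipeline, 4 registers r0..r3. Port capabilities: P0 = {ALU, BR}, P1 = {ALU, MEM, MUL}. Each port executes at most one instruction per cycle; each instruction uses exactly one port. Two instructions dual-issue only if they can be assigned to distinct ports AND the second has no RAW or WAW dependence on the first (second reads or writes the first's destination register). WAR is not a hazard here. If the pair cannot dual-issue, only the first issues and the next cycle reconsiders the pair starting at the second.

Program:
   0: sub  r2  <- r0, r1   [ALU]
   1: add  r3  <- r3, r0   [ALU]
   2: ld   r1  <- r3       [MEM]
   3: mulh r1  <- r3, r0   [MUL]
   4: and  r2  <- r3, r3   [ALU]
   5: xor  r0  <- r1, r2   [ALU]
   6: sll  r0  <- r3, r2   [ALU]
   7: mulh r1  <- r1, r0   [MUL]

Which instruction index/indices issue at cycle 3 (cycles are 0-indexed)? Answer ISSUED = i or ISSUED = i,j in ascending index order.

  cy0 -> i0/i1 (sub.ALU;add.ALU) dual
  cy1 -> i2 (ld.MEM) no-port MEM/MUL
  cy2 -> i3/i4 (mulh.MUL;and.ALU) dual
  cy3 -> i5 (xor.ALU) WAW r0
  cy4 -> i6 (sll.ALU) RAW r0
  cy5 -> i7 (mulh.MUL) tail

ISSUED = 5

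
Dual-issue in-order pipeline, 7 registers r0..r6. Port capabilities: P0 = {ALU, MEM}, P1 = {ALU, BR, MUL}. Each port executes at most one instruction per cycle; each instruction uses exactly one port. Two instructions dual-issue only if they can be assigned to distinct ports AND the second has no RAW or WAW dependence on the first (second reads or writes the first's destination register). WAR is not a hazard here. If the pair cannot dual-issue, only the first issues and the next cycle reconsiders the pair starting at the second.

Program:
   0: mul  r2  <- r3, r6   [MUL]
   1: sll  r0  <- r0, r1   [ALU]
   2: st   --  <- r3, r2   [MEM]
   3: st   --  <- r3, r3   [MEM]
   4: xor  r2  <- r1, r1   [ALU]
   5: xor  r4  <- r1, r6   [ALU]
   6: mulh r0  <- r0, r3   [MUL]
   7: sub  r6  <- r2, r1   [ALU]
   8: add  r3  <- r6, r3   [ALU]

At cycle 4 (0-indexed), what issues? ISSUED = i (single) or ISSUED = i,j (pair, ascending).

#0 head=0: mul.MUL;sll.ALU i0/i1 2-wide
#1 head=2: st.MEM i2 no-port MEM/MEM
#2 head=3: st.MEM;xor.ALU i3/i4 2-wide
#3 head=5: xor.ALU;mulh.MUL i5/i6 2-wide
#4 head=7: sub.ALU i7 RAW r6
#5 head=8: add.ALU i8 tail

ISSUED = 7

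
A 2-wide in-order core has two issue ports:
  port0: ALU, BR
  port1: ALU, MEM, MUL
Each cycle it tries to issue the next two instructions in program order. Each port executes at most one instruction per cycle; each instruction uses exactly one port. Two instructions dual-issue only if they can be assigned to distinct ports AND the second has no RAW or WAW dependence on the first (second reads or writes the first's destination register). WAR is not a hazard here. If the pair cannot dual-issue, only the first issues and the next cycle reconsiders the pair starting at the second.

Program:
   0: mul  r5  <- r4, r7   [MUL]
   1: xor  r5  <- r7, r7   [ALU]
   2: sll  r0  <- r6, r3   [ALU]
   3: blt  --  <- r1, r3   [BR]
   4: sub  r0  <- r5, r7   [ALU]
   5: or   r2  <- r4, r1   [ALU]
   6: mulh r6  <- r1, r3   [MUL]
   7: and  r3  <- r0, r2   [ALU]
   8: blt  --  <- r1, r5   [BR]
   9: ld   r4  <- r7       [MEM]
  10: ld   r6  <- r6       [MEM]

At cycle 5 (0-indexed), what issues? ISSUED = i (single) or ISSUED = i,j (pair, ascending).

ISSUED = 9

#0 head=0: mul i0 WAW r5
#1 head=1: xor;sll i1&i2 pair
#2 head=3: blt;sub i3&i4 pair
#3 head=5: or;mulh i5&i6 pair
#4 head=7: and;blt i7&i8 pair
#5 head=9: ld i9 no-port MEM/MEM
#6 head=10: ld i10 tail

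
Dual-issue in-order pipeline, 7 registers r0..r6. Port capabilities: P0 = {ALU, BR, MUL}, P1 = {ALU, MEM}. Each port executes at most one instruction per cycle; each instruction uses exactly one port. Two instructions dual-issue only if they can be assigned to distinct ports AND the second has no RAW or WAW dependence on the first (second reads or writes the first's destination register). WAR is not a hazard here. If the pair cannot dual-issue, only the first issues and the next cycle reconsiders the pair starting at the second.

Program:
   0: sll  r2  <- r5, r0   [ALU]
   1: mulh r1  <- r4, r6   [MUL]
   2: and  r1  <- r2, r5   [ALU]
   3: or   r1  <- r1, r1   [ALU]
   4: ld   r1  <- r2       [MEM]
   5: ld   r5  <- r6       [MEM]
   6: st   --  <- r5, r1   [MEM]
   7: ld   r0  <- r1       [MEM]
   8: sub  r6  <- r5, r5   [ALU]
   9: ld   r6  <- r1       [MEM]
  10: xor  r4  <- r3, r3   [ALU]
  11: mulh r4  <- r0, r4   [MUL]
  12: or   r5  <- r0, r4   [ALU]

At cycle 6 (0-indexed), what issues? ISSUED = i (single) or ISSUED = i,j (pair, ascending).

ISSUED = 7,8

  cy0 -> i0+i1 (sll.ALU/mulh.MUL) pair
  cy1 -> i2 (and.ALU) RAW+WAW r1
  cy2 -> i3 (or.ALU) WAW r1
  cy3 -> i4 (ld.MEM) no-port MEM/MEM
  cy4 -> i5 (ld.MEM) no-port MEM/MEM
  cy5 -> i6 (st.MEM) no-port MEM/MEM
  cy6 -> i7+i8 (ld.MEM/sub.ALU) pair
  cy7 -> i9+i10 (ld.MEM/xor.ALU) pair
  cy8 -> i11 (mulh.MUL) RAW r4
  cy9 -> i12 (or.ALU) tail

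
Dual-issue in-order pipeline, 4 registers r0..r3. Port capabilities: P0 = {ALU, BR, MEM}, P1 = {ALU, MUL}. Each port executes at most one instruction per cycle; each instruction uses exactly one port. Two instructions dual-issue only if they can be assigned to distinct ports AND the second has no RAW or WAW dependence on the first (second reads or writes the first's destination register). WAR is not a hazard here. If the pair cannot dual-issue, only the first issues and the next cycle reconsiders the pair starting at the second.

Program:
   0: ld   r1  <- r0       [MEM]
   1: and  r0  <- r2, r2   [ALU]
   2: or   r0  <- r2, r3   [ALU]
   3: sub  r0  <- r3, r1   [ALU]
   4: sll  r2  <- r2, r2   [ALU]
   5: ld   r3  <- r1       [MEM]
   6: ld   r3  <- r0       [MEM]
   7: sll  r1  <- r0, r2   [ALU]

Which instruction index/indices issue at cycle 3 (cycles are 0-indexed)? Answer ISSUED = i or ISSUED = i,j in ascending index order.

[0] i0+i1  ld.MEM/and.ALU  -- 2-wide
[1] i2  or.ALU  -- WAW r0
[2] i3+i4  sub.ALU/sll.ALU  -- 2-wide
[3] i5  ld.MEM  -- no-port MEM/MEM
[4] i6+i7  ld.MEM/sll.ALU  -- 2-wide

ISSUED = 5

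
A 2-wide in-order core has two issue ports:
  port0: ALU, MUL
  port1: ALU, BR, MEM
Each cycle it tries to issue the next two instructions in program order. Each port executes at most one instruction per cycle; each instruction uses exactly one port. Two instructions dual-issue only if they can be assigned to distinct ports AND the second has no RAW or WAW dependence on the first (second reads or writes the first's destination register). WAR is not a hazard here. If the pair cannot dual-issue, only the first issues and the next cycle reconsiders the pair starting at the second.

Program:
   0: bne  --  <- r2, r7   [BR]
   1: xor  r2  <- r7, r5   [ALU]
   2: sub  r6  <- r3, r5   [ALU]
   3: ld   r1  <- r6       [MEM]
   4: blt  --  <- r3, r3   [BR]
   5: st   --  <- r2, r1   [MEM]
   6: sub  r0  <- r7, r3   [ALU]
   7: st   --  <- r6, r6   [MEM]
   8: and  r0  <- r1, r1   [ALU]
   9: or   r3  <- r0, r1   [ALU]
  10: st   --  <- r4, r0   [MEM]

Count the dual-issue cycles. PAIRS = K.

PAIRS = 4

  cy0 -> i0+i1 (bne xor) pair
  cy1 -> i2 (sub) RAW r6
  cy2 -> i3 (ld) no-port MEM/BR
  cy3 -> i4 (blt) no-port BR/MEM
  cy4 -> i5+i6 (st sub) pair
  cy5 -> i7+i8 (st and) pair
  cy6 -> i9+i10 (or st) pair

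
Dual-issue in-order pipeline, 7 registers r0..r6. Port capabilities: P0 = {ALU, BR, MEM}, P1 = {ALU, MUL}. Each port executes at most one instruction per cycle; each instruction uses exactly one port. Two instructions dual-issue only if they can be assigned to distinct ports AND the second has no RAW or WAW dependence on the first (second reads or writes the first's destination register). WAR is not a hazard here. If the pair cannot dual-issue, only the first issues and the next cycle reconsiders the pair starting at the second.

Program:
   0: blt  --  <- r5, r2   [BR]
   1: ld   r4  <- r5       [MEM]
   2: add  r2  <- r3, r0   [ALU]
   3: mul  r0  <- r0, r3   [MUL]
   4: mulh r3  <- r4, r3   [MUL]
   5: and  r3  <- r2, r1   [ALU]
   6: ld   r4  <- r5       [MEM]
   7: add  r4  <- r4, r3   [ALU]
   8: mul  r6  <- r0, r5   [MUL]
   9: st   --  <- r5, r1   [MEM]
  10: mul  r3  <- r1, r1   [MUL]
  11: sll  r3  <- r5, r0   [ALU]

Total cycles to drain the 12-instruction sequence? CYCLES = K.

  cy0 -> i0 (blt) no-port BR/MEM
  cy1 -> i1&i2 (ld+add) dual
  cy2 -> i3 (mul) no-port MUL/MUL
  cy3 -> i4 (mulh) WAW r3
  cy4 -> i5&i6 (and+ld) dual
  cy5 -> i7&i8 (add+mul) dual
  cy6 -> i9&i10 (st+mul) dual
  cy7 -> i11 (sll) tail

CYCLES = 8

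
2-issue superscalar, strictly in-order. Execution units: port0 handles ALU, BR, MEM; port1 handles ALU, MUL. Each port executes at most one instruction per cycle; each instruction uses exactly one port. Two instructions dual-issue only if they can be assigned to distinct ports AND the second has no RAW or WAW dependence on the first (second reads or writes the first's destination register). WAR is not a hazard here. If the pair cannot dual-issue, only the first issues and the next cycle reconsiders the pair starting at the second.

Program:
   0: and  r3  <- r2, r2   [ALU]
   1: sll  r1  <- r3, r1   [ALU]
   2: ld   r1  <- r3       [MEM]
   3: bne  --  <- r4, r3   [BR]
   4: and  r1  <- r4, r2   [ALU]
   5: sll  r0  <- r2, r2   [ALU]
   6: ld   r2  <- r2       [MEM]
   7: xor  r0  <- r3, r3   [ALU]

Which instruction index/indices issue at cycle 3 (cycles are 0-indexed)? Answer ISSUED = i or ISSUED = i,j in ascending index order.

t=0 i0:and.ALU ; RAW r3
t=1 i1:sll.ALU ; WAW r1
t=2 i2:ld.MEM ; no-port MEM/BR
t=3 i3,i4:bne.BR and.ALU ; 2-wide
t=4 i5,i6:sll.ALU ld.MEM ; 2-wide
t=5 i7:xor.ALU ; tail

ISSUED = 3,4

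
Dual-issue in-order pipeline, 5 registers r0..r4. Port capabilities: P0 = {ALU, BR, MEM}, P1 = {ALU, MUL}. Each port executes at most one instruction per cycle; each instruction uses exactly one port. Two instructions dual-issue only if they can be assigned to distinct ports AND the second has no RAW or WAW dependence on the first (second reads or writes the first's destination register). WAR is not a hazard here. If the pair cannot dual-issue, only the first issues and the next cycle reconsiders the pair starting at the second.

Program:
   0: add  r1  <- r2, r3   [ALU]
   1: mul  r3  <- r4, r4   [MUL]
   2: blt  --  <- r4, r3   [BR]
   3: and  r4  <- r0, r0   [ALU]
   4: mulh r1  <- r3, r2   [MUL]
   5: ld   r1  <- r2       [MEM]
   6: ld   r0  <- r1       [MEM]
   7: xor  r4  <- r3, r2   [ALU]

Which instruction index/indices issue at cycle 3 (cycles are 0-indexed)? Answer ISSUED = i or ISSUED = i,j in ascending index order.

ISSUED = 5

#0 head=0: add.ALU;mul.MUL i0+i1 pair
#1 head=2: blt.BR;and.ALU i2+i3 pair
#2 head=4: mulh.MUL i4 WAW r1
#3 head=5: ld.MEM i5 no-port MEM/MEM
#4 head=6: ld.MEM;xor.ALU i6+i7 pair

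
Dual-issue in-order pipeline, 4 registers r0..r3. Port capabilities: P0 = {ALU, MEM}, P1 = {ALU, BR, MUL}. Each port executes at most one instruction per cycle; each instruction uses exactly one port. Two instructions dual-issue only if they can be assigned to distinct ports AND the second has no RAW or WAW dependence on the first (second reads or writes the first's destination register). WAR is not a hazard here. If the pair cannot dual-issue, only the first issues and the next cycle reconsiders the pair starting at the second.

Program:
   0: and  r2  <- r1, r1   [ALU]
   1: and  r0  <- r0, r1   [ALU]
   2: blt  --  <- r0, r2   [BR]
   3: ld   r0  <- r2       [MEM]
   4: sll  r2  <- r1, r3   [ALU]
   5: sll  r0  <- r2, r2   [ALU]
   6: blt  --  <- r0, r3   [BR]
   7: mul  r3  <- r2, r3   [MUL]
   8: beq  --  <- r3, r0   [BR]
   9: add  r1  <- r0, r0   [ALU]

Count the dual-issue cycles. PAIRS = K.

PAIRS = 3

c0: i0+i1 and+and  2-wide
c1: i2+i3 blt+ld  2-wide
c2: i4 sll  RAW r2
c3: i5 sll  RAW r0
c4: i6 blt  no-port BR/MUL
c5: i7 mul  no-port MUL/BR
c6: i8+i9 beq+add  2-wide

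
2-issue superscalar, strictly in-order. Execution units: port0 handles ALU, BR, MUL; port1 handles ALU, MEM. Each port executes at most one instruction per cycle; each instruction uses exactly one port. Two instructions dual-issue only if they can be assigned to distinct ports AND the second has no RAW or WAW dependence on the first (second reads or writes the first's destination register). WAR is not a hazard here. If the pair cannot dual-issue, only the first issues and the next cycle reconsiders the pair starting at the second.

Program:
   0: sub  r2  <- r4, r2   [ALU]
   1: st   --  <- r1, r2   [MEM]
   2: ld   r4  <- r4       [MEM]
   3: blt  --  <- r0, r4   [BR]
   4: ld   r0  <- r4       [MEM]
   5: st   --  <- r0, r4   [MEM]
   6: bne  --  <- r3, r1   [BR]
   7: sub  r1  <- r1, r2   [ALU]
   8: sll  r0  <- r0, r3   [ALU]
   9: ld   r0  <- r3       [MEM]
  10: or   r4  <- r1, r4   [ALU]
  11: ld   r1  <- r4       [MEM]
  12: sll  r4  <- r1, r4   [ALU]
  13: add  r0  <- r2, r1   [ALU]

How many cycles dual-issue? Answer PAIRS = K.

t=0 i0:sub ; RAW r2
t=1 i1:st ; no-port MEM/MEM
t=2 i2:ld ; RAW r4
t=3 i3/i4:blt/ld ; dual
t=4 i5/i6:st/bne ; dual
t=5 i7/i8:sub/sll ; dual
t=6 i9/i10:ld/or ; dual
t=7 i11:ld ; RAW r1
t=8 i12/i13:sll/add ; dual

PAIRS = 5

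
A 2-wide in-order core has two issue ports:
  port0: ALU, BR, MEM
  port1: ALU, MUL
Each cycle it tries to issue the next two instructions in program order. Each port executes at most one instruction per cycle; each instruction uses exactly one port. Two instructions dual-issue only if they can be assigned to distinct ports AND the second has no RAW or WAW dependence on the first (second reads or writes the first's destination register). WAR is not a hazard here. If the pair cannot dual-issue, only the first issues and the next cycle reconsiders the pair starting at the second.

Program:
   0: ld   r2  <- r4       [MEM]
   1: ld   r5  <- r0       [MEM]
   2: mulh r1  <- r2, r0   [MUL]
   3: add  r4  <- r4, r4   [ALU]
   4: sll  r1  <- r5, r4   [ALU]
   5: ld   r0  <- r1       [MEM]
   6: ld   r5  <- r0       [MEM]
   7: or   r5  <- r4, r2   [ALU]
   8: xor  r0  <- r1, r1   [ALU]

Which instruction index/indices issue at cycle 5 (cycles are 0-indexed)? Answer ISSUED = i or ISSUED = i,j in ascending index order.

ISSUED = 6

  cy0 -> i0 (ld.MEM) no-port MEM/MEM
  cy1 -> i1&i2 (ld.MEM/mulh.MUL) 2-wide
  cy2 -> i3 (add.ALU) RAW r4
  cy3 -> i4 (sll.ALU) RAW r1
  cy4 -> i5 (ld.MEM) no-port MEM/MEM
  cy5 -> i6 (ld.MEM) WAW r5
  cy6 -> i7&i8 (or.ALU/xor.ALU) 2-wide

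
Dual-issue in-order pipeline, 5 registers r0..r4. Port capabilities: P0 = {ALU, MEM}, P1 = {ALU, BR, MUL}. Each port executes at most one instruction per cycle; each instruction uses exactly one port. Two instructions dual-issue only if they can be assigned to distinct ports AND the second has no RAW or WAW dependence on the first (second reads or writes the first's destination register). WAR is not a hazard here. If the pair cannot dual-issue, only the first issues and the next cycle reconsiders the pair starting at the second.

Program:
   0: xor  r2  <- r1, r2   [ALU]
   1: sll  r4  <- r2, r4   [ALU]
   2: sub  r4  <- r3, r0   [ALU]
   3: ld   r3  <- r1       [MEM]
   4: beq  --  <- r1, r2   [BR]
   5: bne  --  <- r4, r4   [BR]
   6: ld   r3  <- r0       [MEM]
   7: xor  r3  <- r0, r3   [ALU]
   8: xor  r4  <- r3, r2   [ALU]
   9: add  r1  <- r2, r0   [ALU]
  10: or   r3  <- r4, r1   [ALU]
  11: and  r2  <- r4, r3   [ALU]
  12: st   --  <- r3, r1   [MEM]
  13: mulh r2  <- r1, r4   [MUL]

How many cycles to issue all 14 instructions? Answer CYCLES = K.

c0: i0 xor.ALU  RAW r2
c1: i1 sll.ALU  WAW r4
c2: i2,i3 sub.ALU/ld.MEM  2-wide
c3: i4 beq.BR  no-port BR/BR
c4: i5,i6 bne.BR/ld.MEM  2-wide
c5: i7 xor.ALU  RAW r3
c6: i8,i9 xor.ALU/add.ALU  2-wide
c7: i10 or.ALU  RAW r3
c8: i11,i12 and.ALU/st.MEM  2-wide
c9: i13 mulh.MUL  tail

CYCLES = 10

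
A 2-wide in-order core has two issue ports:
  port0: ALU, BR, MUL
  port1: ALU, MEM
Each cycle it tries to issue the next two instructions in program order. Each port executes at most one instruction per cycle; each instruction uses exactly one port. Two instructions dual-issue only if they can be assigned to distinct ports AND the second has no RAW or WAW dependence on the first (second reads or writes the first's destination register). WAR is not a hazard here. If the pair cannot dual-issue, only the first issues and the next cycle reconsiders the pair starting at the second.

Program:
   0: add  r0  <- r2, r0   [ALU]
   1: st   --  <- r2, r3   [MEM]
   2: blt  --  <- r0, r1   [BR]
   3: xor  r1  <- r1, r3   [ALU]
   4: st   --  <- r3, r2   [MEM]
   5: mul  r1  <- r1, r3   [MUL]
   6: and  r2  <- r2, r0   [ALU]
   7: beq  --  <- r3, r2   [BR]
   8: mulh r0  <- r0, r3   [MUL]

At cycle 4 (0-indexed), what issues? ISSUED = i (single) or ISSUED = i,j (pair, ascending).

ISSUED = 7

#0 head=0: add+st i0+i1 2-wide
#1 head=2: blt+xor i2+i3 2-wide
#2 head=4: st+mul i4+i5 2-wide
#3 head=6: and i6 RAW r2
#4 head=7: beq i7 no-port BR/MUL
#5 head=8: mulh i8 tail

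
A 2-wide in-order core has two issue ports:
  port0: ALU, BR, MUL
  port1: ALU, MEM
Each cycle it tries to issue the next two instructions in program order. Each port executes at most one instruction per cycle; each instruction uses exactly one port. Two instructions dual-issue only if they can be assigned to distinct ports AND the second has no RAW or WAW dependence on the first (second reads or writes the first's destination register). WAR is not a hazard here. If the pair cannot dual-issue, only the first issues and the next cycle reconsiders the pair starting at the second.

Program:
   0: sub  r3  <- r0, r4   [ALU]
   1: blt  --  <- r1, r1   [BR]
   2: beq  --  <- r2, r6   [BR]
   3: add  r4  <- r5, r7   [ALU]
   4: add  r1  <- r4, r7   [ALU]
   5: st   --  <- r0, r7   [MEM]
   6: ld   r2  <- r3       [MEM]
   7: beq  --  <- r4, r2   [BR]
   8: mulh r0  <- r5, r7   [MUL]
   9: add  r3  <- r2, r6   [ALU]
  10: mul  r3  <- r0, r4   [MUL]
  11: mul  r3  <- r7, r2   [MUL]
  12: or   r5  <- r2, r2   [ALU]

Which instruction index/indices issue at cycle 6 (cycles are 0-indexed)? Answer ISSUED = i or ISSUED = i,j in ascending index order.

[0] i0,i1  sub.ALU+blt.BR  -- 2-wide
[1] i2,i3  beq.BR+add.ALU  -- 2-wide
[2] i4,i5  add.ALU+st.MEM  -- 2-wide
[3] i6  ld.MEM  -- RAW r2
[4] i7  beq.BR  -- no-port BR/MUL
[5] i8,i9  mulh.MUL+add.ALU  -- 2-wide
[6] i10  mul.MUL  -- no-port MUL/MUL
[7] i11,i12  mul.MUL+or.ALU  -- 2-wide

ISSUED = 10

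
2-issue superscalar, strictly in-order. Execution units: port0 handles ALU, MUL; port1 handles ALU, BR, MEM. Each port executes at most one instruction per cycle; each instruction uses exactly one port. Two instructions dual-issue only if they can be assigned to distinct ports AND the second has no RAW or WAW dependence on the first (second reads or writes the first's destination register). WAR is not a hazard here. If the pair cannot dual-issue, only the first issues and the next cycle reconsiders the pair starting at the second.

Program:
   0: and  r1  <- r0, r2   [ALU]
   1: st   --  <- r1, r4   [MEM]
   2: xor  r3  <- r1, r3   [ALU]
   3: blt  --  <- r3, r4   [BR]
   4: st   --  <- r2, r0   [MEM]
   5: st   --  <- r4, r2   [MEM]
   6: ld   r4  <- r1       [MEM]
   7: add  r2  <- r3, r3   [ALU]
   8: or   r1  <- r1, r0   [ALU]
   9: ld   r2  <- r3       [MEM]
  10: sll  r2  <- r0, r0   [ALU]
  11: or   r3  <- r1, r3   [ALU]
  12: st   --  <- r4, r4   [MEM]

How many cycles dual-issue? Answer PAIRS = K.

0. and @i0  | RAW r1
1. st;xor @i1&i2  | dual
2. blt @i3  | no-port BR/MEM
3. st @i4  | no-port MEM/MEM
4. st @i5  | no-port MEM/MEM
5. ld;add @i6&i7  | dual
6. or;ld @i8&i9  | dual
7. sll;or @i10&i11  | dual
8. st @i12  | tail

PAIRS = 4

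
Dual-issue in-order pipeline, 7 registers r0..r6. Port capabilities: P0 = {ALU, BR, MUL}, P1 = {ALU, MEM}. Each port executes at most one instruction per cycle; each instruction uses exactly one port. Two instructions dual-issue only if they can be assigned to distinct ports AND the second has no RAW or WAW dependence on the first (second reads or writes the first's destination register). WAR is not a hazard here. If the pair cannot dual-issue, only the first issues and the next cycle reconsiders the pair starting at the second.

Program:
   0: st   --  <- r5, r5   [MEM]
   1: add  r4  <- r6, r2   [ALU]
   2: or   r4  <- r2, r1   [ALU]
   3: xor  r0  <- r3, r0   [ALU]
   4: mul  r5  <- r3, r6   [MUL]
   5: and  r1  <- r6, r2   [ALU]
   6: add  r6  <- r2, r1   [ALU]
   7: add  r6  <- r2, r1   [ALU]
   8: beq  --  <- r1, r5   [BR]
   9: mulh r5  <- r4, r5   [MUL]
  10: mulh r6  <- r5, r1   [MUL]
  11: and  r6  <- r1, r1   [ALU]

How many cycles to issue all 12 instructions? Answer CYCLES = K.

  cy0 -> i0+i1 (st.MEM/add.ALU) 2-wide
  cy1 -> i2+i3 (or.ALU/xor.ALU) 2-wide
  cy2 -> i4+i5 (mul.MUL/and.ALU) 2-wide
  cy3 -> i6 (add.ALU) WAW r6
  cy4 -> i7+i8 (add.ALU/beq.BR) 2-wide
  cy5 -> i9 (mulh.MUL) no-port MUL/MUL
  cy6 -> i10 (mulh.MUL) WAW r6
  cy7 -> i11 (and.ALU) tail

CYCLES = 8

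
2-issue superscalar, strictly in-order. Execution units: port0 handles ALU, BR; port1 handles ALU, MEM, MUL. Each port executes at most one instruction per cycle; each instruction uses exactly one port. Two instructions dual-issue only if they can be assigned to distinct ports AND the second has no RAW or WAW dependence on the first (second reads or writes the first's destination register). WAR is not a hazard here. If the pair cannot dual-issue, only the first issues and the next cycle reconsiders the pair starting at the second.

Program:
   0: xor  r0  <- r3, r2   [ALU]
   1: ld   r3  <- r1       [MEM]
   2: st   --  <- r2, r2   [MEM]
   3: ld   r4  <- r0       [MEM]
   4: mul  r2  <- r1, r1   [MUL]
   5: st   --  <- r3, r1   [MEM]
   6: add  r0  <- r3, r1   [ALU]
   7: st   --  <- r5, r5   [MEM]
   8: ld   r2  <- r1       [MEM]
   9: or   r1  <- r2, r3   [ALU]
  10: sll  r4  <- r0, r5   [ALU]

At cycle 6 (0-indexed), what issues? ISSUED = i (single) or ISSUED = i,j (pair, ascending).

[0] i0/i1  xor.ALU/ld.MEM  -- dual
[1] i2  st.MEM  -- no-port MEM/MEM
[2] i3  ld.MEM  -- no-port MEM/MUL
[3] i4  mul.MUL  -- no-port MUL/MEM
[4] i5/i6  st.MEM/add.ALU  -- dual
[5] i7  st.MEM  -- no-port MEM/MEM
[6] i8  ld.MEM  -- RAW r2
[7] i9/i10  or.ALU/sll.ALU  -- dual

ISSUED = 8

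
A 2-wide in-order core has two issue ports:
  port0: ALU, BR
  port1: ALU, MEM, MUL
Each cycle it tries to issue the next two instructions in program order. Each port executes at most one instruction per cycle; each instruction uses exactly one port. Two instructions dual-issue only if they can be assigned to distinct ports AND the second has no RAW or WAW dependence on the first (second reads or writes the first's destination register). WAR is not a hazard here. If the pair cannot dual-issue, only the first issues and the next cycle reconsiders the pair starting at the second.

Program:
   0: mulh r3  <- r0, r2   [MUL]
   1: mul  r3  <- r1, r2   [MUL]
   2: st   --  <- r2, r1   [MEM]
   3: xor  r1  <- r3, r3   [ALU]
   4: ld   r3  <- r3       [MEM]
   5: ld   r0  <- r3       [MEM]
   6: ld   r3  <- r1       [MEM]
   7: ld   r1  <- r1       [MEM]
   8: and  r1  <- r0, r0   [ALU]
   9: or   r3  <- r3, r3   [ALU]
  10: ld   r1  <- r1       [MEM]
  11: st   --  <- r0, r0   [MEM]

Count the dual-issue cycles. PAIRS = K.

PAIRS = 2

  cy0 -> i0 (mulh) no-port MUL/MUL
  cy1 -> i1 (mul) no-port MUL/MEM
  cy2 -> i2/i3 (st;xor) 2-wide
  cy3 -> i4 (ld) no-port MEM/MEM
  cy4 -> i5 (ld) no-port MEM/MEM
  cy5 -> i6 (ld) no-port MEM/MEM
  cy6 -> i7 (ld) WAW r1
  cy7 -> i8/i9 (and;or) 2-wide
  cy8 -> i10 (ld) no-port MEM/MEM
  cy9 -> i11 (st) tail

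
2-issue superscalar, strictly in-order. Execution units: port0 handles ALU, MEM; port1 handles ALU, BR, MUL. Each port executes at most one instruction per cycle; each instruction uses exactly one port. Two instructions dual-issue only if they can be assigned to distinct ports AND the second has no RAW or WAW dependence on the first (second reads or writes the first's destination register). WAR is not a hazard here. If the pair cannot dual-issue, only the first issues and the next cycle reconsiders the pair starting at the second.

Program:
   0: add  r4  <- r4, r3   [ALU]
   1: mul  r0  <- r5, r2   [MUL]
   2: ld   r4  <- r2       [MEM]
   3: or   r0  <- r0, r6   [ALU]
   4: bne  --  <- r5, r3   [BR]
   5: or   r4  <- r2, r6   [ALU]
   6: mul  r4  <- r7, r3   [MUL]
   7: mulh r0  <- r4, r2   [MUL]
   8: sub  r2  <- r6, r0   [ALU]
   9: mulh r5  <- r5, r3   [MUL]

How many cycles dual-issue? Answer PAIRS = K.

  cy0 -> i0&i1 (add;mul) dual
  cy1 -> i2&i3 (ld;or) dual
  cy2 -> i4&i5 (bne;or) dual
  cy3 -> i6 (mul) no-port MUL/MUL
  cy4 -> i7 (mulh) RAW r0
  cy5 -> i8&i9 (sub;mulh) dual

PAIRS = 4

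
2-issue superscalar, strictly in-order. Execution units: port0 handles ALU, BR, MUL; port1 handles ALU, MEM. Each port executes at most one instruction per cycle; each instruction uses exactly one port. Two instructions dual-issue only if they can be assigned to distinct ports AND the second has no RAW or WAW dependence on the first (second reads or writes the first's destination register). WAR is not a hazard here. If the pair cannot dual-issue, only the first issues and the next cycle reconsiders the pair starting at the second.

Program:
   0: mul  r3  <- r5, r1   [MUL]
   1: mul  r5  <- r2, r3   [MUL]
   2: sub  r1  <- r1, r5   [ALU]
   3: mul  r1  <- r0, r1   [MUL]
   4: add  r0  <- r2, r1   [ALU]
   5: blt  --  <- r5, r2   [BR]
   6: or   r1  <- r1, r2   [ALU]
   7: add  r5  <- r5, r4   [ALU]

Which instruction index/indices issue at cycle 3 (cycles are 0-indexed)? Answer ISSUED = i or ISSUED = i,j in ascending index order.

  cy0 -> i0 (mul.MUL) no-port MUL/MUL
  cy1 -> i1 (mul.MUL) RAW r5
  cy2 -> i2 (sub.ALU) RAW+WAW r1
  cy3 -> i3 (mul.MUL) RAW r1
  cy4 -> i4,i5 (add.ALU+blt.BR) dual
  cy5 -> i6,i7 (or.ALU+add.ALU) dual

ISSUED = 3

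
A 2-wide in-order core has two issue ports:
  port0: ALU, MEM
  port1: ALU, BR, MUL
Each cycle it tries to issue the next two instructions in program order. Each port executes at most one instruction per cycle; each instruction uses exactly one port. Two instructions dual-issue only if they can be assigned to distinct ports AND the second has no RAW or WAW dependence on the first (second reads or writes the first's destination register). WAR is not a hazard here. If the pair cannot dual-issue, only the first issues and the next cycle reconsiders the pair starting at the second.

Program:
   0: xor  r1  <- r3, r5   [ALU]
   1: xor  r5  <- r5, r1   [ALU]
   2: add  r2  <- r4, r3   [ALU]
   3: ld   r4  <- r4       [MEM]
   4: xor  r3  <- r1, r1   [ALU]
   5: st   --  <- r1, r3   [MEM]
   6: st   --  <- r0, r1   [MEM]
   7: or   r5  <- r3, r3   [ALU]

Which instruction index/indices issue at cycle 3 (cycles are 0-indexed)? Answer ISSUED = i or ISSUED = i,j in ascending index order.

ISSUED = 5

0. xor @i0  | RAW r1
1. xor add @i1&i2  | pair
2. ld xor @i3&i4  | pair
3. st @i5  | no-port MEM/MEM
4. st or @i6&i7  | pair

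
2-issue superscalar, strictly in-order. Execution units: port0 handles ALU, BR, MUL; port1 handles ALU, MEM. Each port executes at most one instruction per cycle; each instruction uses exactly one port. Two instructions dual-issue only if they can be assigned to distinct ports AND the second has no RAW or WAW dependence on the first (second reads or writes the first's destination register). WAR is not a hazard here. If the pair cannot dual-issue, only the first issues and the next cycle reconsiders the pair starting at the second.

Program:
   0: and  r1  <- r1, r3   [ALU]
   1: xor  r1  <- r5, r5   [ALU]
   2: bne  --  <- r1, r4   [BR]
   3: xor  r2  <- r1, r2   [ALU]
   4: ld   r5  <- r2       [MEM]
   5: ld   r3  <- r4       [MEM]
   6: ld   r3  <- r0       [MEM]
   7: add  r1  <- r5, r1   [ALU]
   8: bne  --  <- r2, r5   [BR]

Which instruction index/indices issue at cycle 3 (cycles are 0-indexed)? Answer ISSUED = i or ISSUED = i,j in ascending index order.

ISSUED = 4

t=0 i0:and ; WAW r1
t=1 i1:xor ; RAW r1
t=2 i2&i3:bne/xor ; dual
t=3 i4:ld ; no-port MEM/MEM
t=4 i5:ld ; no-port MEM/MEM
t=5 i6&i7:ld/add ; dual
t=6 i8:bne ; tail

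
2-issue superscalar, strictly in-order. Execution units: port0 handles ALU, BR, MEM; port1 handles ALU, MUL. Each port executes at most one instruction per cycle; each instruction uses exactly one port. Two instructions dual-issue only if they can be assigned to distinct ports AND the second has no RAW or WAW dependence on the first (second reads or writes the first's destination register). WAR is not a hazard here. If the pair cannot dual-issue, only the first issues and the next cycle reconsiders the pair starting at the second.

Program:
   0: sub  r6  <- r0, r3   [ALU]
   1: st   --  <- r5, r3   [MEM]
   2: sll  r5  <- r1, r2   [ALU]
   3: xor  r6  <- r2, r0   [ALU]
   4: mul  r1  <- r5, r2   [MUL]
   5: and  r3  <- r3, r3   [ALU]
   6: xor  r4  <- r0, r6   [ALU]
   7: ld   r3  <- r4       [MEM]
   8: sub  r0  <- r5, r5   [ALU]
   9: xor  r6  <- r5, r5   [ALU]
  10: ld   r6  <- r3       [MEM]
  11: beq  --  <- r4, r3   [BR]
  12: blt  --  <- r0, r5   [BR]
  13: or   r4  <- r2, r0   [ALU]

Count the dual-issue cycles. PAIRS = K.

0. sub+st @i0&i1  | 2-wide
1. sll+xor @i2&i3  | 2-wide
2. mul+and @i4&i5  | 2-wide
3. xor @i6  | RAW r4
4. ld+sub @i7&i8  | 2-wide
5. xor @i9  | WAW r6
6. ld @i10  | no-port MEM/BR
7. beq @i11  | no-port BR/BR
8. blt+or @i12&i13  | 2-wide

PAIRS = 5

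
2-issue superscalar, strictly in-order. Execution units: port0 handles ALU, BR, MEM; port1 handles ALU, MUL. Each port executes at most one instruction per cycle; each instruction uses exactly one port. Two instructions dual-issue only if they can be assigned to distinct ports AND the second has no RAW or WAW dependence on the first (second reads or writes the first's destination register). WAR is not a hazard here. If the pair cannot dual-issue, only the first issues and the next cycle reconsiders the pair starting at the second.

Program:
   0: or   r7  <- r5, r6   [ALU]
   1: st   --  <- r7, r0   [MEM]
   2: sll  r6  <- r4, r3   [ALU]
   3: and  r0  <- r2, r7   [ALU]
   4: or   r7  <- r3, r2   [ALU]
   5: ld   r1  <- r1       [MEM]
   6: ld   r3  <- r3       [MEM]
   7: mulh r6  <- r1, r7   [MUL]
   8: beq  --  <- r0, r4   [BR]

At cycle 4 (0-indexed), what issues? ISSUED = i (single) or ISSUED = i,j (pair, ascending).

0. or @i0  | RAW r7
1. st/sll @i1&i2  | pair
2. and/or @i3&i4  | pair
3. ld @i5  | no-port MEM/MEM
4. ld/mulh @i6&i7  | pair
5. beq @i8  | tail

ISSUED = 6,7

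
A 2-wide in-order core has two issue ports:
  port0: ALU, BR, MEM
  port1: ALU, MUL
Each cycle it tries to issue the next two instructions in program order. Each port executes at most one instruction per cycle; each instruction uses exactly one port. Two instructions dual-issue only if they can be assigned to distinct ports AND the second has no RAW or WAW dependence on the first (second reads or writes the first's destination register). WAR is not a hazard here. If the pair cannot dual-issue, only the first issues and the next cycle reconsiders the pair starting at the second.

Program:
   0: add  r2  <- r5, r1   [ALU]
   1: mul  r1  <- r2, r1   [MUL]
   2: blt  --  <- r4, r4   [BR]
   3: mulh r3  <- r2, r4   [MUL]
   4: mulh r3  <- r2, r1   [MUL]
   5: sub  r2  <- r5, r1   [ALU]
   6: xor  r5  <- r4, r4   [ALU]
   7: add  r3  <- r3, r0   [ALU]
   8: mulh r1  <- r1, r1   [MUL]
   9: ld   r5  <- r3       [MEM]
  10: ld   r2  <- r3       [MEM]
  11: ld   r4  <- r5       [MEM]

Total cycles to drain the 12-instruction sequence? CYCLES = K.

0. add @i0  | RAW r2
1. mul blt @i1/i2  | dual
2. mulh @i3  | no-port MUL/MUL
3. mulh sub @i4/i5  | dual
4. xor add @i6/i7  | dual
5. mulh ld @i8/i9  | dual
6. ld @i10  | no-port MEM/MEM
7. ld @i11  | tail

CYCLES = 8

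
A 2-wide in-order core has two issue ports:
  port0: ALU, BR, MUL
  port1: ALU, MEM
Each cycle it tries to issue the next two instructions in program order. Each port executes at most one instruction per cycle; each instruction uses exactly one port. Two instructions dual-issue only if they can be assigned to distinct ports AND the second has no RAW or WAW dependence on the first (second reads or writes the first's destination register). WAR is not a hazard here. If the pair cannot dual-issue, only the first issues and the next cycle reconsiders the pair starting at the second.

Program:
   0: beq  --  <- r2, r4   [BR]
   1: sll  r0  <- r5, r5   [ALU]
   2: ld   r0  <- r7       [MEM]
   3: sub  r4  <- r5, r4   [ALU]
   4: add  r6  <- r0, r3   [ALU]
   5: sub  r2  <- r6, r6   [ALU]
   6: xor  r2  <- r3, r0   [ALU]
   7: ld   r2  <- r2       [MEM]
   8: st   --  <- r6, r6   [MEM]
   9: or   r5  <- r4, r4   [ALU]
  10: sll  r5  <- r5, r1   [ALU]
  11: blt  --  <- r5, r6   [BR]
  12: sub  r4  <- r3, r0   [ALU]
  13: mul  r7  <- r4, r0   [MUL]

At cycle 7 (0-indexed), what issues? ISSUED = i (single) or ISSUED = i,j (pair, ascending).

ISSUED = 10

t=0 i0+i1:beq sll ; dual
t=1 i2+i3:ld sub ; dual
t=2 i4:add ; RAW r6
t=3 i5:sub ; WAW r2
t=4 i6:xor ; RAW+WAW r2
t=5 i7:ld ; no-port MEM/MEM
t=6 i8+i9:st or ; dual
t=7 i10:sll ; RAW r5
t=8 i11+i12:blt sub ; dual
t=9 i13:mul ; tail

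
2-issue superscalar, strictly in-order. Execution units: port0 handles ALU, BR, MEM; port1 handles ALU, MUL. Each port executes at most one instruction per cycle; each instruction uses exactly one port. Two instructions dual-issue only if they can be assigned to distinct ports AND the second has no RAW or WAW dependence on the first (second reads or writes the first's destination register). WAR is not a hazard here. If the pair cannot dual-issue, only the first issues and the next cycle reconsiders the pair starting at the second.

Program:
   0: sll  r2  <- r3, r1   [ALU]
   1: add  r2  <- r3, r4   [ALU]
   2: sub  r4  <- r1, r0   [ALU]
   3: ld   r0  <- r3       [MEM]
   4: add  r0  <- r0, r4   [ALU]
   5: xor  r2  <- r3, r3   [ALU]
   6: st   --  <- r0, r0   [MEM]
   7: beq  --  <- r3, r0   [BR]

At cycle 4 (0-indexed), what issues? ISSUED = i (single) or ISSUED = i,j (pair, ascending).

t=0 i0:sll ; WAW r2
t=1 i1,i2:add;sub ; 2-wide
t=2 i3:ld ; RAW+WAW r0
t=3 i4,i5:add;xor ; 2-wide
t=4 i6:st ; no-port MEM/BR
t=5 i7:beq ; tail

ISSUED = 6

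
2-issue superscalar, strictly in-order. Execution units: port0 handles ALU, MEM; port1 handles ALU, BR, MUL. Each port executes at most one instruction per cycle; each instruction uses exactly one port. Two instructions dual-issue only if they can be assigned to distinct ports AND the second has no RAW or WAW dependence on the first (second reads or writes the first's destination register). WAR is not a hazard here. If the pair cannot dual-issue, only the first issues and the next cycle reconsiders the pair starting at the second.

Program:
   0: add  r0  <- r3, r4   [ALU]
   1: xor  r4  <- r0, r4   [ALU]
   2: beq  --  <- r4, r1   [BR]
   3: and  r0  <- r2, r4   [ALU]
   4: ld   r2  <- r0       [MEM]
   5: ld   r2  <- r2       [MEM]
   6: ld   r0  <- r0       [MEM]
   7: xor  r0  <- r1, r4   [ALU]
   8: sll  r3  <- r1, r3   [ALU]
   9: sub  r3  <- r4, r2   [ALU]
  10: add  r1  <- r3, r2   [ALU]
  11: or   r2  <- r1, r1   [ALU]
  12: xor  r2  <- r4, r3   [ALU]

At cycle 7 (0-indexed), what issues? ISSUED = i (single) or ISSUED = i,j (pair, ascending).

ISSUED = 9

  cy0 -> i0 (add.ALU) RAW r0
  cy1 -> i1 (xor.ALU) RAW r4
  cy2 -> i2/i3 (beq.BR+and.ALU) pair
  cy3 -> i4 (ld.MEM) no-port MEM/MEM
  cy4 -> i5 (ld.MEM) no-port MEM/MEM
  cy5 -> i6 (ld.MEM) WAW r0
  cy6 -> i7/i8 (xor.ALU+sll.ALU) pair
  cy7 -> i9 (sub.ALU) RAW r3
  cy8 -> i10 (add.ALU) RAW r1
  cy9 -> i11 (or.ALU) WAW r2
  cy10 -> i12 (xor.ALU) tail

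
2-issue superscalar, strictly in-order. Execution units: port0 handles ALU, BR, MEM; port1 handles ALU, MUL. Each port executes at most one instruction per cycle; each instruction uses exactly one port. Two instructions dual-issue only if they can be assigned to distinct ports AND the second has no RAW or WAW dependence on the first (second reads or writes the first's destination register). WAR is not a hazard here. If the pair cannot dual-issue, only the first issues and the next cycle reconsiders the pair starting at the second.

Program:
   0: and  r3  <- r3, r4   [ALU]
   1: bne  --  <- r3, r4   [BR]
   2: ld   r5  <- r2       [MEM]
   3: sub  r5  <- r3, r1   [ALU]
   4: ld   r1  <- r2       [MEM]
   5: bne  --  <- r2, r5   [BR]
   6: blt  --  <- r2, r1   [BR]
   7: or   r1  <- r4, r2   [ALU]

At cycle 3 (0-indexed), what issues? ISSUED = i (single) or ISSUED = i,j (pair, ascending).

ISSUED = 3,4

  cy0 -> i0 (and) RAW r3
  cy1 -> i1 (bne) no-port BR/MEM
  cy2 -> i2 (ld) WAW r5
  cy3 -> i3&i4 (sub ld) pair
  cy4 -> i5 (bne) no-port BR/BR
  cy5 -> i6&i7 (blt or) pair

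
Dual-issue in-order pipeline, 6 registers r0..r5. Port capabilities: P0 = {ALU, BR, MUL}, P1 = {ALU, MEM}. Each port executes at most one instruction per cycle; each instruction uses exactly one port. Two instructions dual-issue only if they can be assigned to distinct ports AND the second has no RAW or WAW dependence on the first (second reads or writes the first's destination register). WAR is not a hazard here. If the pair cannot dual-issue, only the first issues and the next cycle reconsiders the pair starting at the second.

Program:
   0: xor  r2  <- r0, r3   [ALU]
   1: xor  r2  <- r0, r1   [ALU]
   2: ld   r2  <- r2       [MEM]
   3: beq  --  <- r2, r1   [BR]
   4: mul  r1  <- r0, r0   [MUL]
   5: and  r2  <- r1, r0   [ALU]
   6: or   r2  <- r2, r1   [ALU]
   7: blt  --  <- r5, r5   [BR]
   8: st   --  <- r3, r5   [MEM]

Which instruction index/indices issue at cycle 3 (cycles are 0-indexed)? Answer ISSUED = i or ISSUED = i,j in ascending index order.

[0] i0  xor  -- WAW r2
[1] i1  xor  -- RAW+WAW r2
[2] i2  ld  -- RAW r2
[3] i3  beq  -- no-port BR/MUL
[4] i4  mul  -- RAW r1
[5] i5  and  -- RAW+WAW r2
[6] i6+i7  or+blt  -- pair
[7] i8  st  -- tail

ISSUED = 3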